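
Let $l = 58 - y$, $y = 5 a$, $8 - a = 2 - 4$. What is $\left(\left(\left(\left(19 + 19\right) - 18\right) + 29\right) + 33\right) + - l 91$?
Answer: $-646$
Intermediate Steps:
$a = 10$ ($a = 8 - \left(2 - 4\right) = 8 - -2 = 8 + 2 = 10$)
$y = 50$ ($y = 5 \cdot 10 = 50$)
$l = 8$ ($l = 58 - 50 = 8$)
$\left(\left(\left(\left(19 + 19\right) - 18\right) + 29\right) + 33\right) + - l 91 = \left(\left(\left(\left(19 + 19\right) - 18\right) + 29\right) + 33\right) + \left(-1\right) 8 \cdot 91 = \left(\left(\left(38 - 18\right) + 29\right) + 33\right) - 728 = \left(\left(20 + 29\right) + 33\right) - 728 = \left(49 + 33\right) - 728 = 82 - 728 = -646$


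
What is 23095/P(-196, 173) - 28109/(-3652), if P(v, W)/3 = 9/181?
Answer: 15266831083/98604 ≈ 1.5483e+5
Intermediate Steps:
P(v, W) = 27/181 (P(v, W) = 3*(9/181) = 27/181)
23095/P(-196, 173) - 28109/(-3652) = 23095/(27/181) - 28109/(-3652) = 23095*(181/27) - 28109*(-1/3652) = 4180195/27 + 28109/3652 = 15266831083/98604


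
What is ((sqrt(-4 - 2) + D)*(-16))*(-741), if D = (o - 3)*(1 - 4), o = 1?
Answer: 71136 + 11856*I*sqrt(6) ≈ 71136.0 + 29041.0*I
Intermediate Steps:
D = 6 (D = (1 - 3)*(1 - 4) = -2*(-3) = 6)
((sqrt(-4 - 2) + D)*(-16))*(-741) = ((sqrt(-4 - 2) + 6)*(-16))*(-741) = ((sqrt(-6) + 6)*(-16))*(-741) = ((I*sqrt(6) + 6)*(-16))*(-741) = ((6 + I*sqrt(6))*(-16))*(-741) = (-96 - 16*I*sqrt(6))*(-741) = 71136 + 11856*I*sqrt(6)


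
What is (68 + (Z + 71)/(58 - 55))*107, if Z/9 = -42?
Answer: -11021/3 ≈ -3673.7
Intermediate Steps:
Z = -378 (Z = 9*(-42) = -378)
(68 + (Z + 71)/(58 - 55))*107 = (68 + (-378 + 71)/(58 - 55))*107 = (68 - 307/3)*107 = -103/3*107 = -11021/3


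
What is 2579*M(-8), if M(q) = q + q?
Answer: -41264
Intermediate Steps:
M(q) = 2*q
2579*M(-8) = 2579*(2*(-8)) = 2579*(-16) = -41264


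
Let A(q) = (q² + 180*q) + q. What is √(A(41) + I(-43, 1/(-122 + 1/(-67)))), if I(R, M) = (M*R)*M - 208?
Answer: √594391385723/8175 ≈ 94.308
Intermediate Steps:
A(q) = q² + 181*q
I(R, M) = -208 + R*M² (I(R, M) = R*M² - 208 = -208 + R*M²)
√(A(41) + I(-43, 1/(-122 + 1/(-67)))) = √(41*(181 + 41) + (-208 - 43/(-122 + 1/(-67))²)) = √(41*222 + (-208 - 43/(-122 - 1/67)²)) = √(9102 + (-208 - 43*(1/(-8175/67))²)) = √(9102 + (-208 - 43*(-67/8175)²)) = √(9102 + (-208 - 43*4489/66830625)) = √(9102 + (-208 - 193027/66830625)) = √(9102 - 13900963027/66830625) = √(594391385723/66830625) = √594391385723/8175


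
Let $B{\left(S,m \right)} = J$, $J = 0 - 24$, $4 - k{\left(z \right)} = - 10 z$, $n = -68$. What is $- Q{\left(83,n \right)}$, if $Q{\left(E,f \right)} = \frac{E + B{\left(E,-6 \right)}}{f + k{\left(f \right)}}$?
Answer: $\frac{59}{744} \approx 0.079301$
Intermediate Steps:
$k{\left(z \right)} = 4 + 10 z$ ($k{\left(z \right)} = 4 - - 10 z = 4 + 10 z$)
$J = -24$ ($J = 0 - 24 = -24$)
$B{\left(S,m \right)} = -24$
$Q{\left(E,f \right)} = \frac{-24 + E}{4 + 11 f}$ ($Q{\left(E,f \right)} = \frac{E - 24}{f + \left(4 + 10 f\right)} = \frac{-24 + E}{4 + 11 f}$)
$- Q{\left(83,n \right)} = - \frac{-24 + 83}{4 + 11 \left(-68\right)} = - \frac{59}{4 - 748} = - \frac{59}{-744} = - \frac{\left(-1\right) 59}{744} = \left(-1\right) \left(- \frac{59}{744}\right) = \frac{59}{744}$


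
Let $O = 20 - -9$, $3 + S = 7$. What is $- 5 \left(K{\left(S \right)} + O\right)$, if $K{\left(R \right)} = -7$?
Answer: $-110$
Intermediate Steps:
$S = 4$ ($S = -3 + 7 = 4$)
$O = 29$ ($O = 20 + 9 = 29$)
$- 5 \left(K{\left(S \right)} + O\right) = - 5 \left(-7 + 29\right) = \left(-5\right) 22 = -110$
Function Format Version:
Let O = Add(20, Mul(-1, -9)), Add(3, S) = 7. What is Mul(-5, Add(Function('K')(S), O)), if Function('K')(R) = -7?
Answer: -110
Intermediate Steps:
S = 4 (S = Add(-3, 7) = 4)
O = 29 (O = Add(20, 9) = 29)
Mul(-5, Add(Function('K')(S), O)) = Mul(-5, Add(-7, 29)) = Mul(-5, 22) = -110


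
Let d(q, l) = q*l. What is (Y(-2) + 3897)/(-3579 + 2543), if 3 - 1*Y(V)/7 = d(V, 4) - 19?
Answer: -111/28 ≈ -3.9643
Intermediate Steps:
d(q, l) = l*q
Y(V) = 154 - 28*V (Y(V) = 21 - 7*(4*V - 19) = 21 - 7*(-19 + 4*V) = 21 + (133 - 28*V) = 154 - 28*V)
(Y(-2) + 3897)/(-3579 + 2543) = ((154 - 28*(-2)) + 3897)/(-3579 + 2543) = ((154 + 56) + 3897)/(-1036) = (210 + 3897)*(-1/1036) = 4107*(-1/1036) = -111/28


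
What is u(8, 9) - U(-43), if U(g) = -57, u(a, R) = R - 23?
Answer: 43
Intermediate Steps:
u(a, R) = -23 + R
u(8, 9) - U(-43) = (-23 + 9) - 1*(-57) = -14 + 57 = 43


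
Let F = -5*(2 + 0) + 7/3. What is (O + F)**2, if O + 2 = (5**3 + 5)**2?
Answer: 2567550241/9 ≈ 2.8528e+8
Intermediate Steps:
O = 16898 (O = -2 + (5**3 + 5)**2 = -2 + (125 + 5)**2 = -2 + 130**2 = -2 + 16900 = 16898)
F = -23/3 (F = -5*2 + 7*(1/3) = -10 + 7/3 = -23/3 ≈ -7.6667)
(O + F)**2 = (16898 - 23/3)**2 = (50671/3)**2 = 2567550241/9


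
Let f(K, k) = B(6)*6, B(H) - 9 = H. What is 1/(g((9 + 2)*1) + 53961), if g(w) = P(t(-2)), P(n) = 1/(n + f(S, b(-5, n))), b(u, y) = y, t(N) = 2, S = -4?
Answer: 92/4964413 ≈ 1.8532e-5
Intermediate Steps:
B(H) = 9 + H
f(K, k) = 90 (f(K, k) = (9 + 6)*6 = 15*6 = 90)
P(n) = 1/(90 + n) (P(n) = 1/(n + 90) = 1/(90 + n))
g(w) = 1/92 (g(w) = 1/(90 + 2) = 1/92)
1/(g((9 + 2)*1) + 53961) = 1/(1/92 + 53961) = 1/(4964413/92) = 92/4964413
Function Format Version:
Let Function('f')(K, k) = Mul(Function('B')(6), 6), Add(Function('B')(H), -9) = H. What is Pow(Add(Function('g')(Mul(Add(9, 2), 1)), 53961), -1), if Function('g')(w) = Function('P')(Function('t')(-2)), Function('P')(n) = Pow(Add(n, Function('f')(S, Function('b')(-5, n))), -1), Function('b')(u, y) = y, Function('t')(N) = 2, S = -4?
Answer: Rational(92, 4964413) ≈ 1.8532e-5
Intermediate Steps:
Function('B')(H) = Add(9, H)
Function('f')(K, k) = 90 (Function('f')(K, k) = Mul(Add(9, 6), 6) = Mul(15, 6) = 90)
Function('P')(n) = Pow(Add(90, n), -1) (Function('P')(n) = Pow(Add(n, 90), -1) = Pow(Add(90, n), -1))
Function('g')(w) = Rational(1, 92) (Function('g')(w) = Pow(Add(90, 2), -1) = Pow(92, -1) = Rational(1, 92))
Pow(Add(Function('g')(Mul(Add(9, 2), 1)), 53961), -1) = Pow(Add(Rational(1, 92), 53961), -1) = Pow(Rational(4964413, 92), -1) = Rational(92, 4964413)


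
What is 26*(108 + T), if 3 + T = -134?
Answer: -754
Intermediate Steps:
T = -137 (T = -3 - 134 = -137)
26*(108 + T) = 26*(108 - 137) = 26*(-29) = -754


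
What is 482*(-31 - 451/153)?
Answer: -2503508/153 ≈ -16363.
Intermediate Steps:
482*(-31 - 451/153) = 482*(-5194/153) = -2503508/153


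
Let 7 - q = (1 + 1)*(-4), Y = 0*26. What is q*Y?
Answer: 0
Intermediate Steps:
Y = 0
q = 15 (q = 7 - (1 + 1)*(-4) = 7 - 2*(-4) = 7 - 1*(-8) = 7 + 8 = 15)
q*Y = 15*0 = 0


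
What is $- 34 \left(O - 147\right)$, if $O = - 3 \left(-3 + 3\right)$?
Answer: $4998$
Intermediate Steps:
$O = 0$ ($O = \left(-3\right) 0 = 0$)
$- 34 \left(O - 147\right) = - 34 \left(0 - 147\right) = \left(-34\right) \left(-147\right) = 4998$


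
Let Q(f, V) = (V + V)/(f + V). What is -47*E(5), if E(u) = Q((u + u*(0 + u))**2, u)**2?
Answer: -188/32761 ≈ -0.0057385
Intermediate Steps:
Q(f, V) = 2*V/(V + f) (Q(f, V) = (2*V)/(V + f) = 2*V/(V + f))
E(u) = 4*u**2/(u + (u + u**2)**2)**2 (E(u) = (2*u/(u + (u + u*(0 + u))**2))**2 = (2*u/(u + (u + u*u)**2))**2 = (2*u/(u + (u + u**2)**2))**2 = 4*u**2/(u + (u + u**2)**2)**2)
-47*E(5) = -188/(1 + 5*(1 + 5)**2)**2 = -188/(1 + 5*6**2)**2 = -188/(1 + 5*36)**2 = -188/(1 + 180)**2 = -188/181**2 = -188/32761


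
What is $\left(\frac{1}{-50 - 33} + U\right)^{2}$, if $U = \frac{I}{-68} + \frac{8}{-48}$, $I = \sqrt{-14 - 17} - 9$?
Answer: $- \frac{652903}{143346312} + \frac{785 i \sqrt{31}}{575688} \approx -0.0045547 + 0.0075921 i$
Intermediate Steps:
$I = -9 + i \sqrt{31}$ ($I = \sqrt{-31} - 9 = i \sqrt{31} - 9 = -9 + i \sqrt{31} \approx -9.0 + 5.5678 i$)
$U = - \frac{7}{204} - \frac{i \sqrt{31}}{68}$ ($U = \frac{-9 + i \sqrt{31}}{-68} + \frac{8}{-48} = \left(-9 + i \sqrt{31}\right) \left(- \frac{1}{68}\right) + 8 \left(- \frac{1}{48}\right) = \left(\frac{9}{68} - \frac{i \sqrt{31}}{68}\right) - \frac{1}{6} = - \frac{7}{204} - \frac{i \sqrt{31}}{68} \approx -0.034314 - 0.081879 i$)
$\left(\frac{1}{-50 - 33} + U\right)^{2} = \left(\frac{1}{-50 - 33} - \left(\frac{7}{204} + \frac{i \sqrt{31}}{68}\right)\right)^{2} = \left(\frac{1}{-83} - \left(\frac{7}{204} + \frac{i \sqrt{31}}{68}\right)\right)^{2} = \left(- \frac{1}{83} - \left(\frac{7}{204} + \frac{i \sqrt{31}}{68}\right)\right)^{2} = \left(- \frac{785}{16932} - \frac{i \sqrt{31}}{68}\right)^{2}$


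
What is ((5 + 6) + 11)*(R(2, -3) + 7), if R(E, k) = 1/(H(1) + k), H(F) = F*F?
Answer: 143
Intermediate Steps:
H(F) = F**2
R(E, k) = 1/(1 + k) (R(E, k) = 1/(1**2 + k) = 1/(1 + k))
((5 + 6) + 11)*(R(2, -3) + 7) = ((5 + 6) + 11)*(1/(1 - 3) + 7) = (11 + 11)*(1/(-2) + 7) = 22*(-1/2 + 7) = 22*(13/2) = 143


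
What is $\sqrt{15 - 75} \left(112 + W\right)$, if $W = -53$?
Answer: $118 i \sqrt{15} \approx 457.01 i$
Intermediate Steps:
$\sqrt{15 - 75} \left(112 + W\right) = \sqrt{15 - 75} \left(112 - 53\right) = \sqrt{-60} \cdot 59 = 2 i \sqrt{15} \cdot 59 = 118 i \sqrt{15}$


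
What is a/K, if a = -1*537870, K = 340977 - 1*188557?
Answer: -53787/15242 ≈ -3.5289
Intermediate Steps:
K = 152420 (K = 340977 - 188557 = 152420)
a = -537870
a/K = -537870/152420 = -537870*1/152420 = -53787/15242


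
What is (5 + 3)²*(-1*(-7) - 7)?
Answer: 0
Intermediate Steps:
(5 + 3)²*(-1*(-7) - 7) = 8²*(7 - 7) = 64*0 = 0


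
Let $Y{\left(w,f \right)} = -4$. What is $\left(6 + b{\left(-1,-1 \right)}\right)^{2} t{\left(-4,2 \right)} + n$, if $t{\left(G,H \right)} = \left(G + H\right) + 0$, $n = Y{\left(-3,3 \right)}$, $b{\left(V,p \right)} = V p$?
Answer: $-102$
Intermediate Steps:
$n = -4$
$t{\left(G,H \right)} = G + H$
$\left(6 + b{\left(-1,-1 \right)}\right)^{2} t{\left(-4,2 \right)} + n = \left(6 - -1\right)^{2} \left(-4 + 2\right) - 4 = \left(6 + 1\right)^{2} \left(-2\right) - 4 = 7^{2} \left(-2\right) - 4 = 49 \left(-2\right) - 4 = -98 - 4 = -102$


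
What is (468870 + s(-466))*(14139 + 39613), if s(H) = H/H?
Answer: 25202753992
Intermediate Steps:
s(H) = 1
(468870 + s(-466))*(14139 + 39613) = (468870 + 1)*(14139 + 39613) = 468871*53752 = 25202753992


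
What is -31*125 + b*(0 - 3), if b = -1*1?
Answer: -3872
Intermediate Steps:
b = -1
-31*125 + b*(0 - 3) = -31*125 - (0 - 3) = -3875 - 1*(-3) = -3875 + 3 = -3872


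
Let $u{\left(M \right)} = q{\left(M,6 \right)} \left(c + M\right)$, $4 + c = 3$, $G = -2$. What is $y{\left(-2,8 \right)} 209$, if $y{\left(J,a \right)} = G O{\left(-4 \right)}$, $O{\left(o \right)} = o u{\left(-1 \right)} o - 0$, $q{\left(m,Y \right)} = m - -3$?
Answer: $26752$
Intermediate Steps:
$q{\left(m,Y \right)} = 3 + m$ ($q{\left(m,Y \right)} = m + 3 = 3 + m$)
$c = -1$ ($c = -4 + 3 = -1$)
$u{\left(M \right)} = \left(-1 + M\right) \left(3 + M\right)$ ($u{\left(M \right)} = \left(3 + M\right) \left(-1 + M\right) = \left(-1 + M\right) \left(3 + M\right)$)
$O{\left(o \right)} = - 4 o^{2}$ ($O{\left(o \right)} = o \left(-1 - 1\right) \left(3 - 1\right) o - 0 = o \left(\left(-2\right) 2\right) o + 0 = o \left(-4\right) o + 0 = - 4 o o + 0 = - 4 o^{2} + 0 = - 4 o^{2}$)
$y{\left(J,a \right)} = 128$ ($y{\left(J,a \right)} = - 2 \left(- 4 \left(-4\right)^{2}\right) = - 2 \left(\left(-4\right) 16\right) = \left(-2\right) \left(-64\right) = 128$)
$y{\left(-2,8 \right)} 209 = 128 \cdot 209 = 26752$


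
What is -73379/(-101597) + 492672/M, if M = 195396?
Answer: 5365996689/1654303951 ≈ 3.2437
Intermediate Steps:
-73379/(-101597) + 492672/M = -73379/(-101597) + 492672/195396 = -73379*(-1/101597) + 492672*(1/195396) = 73379/101597 + 41056/16283 = 5365996689/1654303951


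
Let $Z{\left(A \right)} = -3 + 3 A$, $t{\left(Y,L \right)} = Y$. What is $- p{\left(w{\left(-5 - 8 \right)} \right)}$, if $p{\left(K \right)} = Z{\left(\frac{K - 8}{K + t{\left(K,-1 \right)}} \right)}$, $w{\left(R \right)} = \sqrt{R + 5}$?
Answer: $\frac{3}{2} - 3 i \sqrt{2} \approx 1.5 - 4.2426 i$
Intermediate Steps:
$w{\left(R \right)} = \sqrt{5 + R}$
$p{\left(K \right)} = -3 + \frac{3 \left(-8 + K\right)}{2 K}$ ($p{\left(K \right)} = -3 + 3 \frac{K - 8}{K + K} = -3 + 3 \frac{-8 + K}{2 K} = -3 + \frac{3 \left(-8 + K\right)}{2 K}$)
$- p{\left(w{\left(-5 - 8 \right)} \right)} = - (- \frac{3}{2} - \frac{12}{\sqrt{5 - 13}}) = - (- \frac{3}{2} - \frac{12}{\sqrt{-8}}) = - (- \frac{3}{2} - \frac{12}{2 i \sqrt{2}}) = - (- \frac{3}{2} - 12 \left(- \frac{i \sqrt{2}}{4}\right)) = - (- \frac{3}{2} + 3 i \sqrt{2}) = \frac{3}{2} - 3 i \sqrt{2}$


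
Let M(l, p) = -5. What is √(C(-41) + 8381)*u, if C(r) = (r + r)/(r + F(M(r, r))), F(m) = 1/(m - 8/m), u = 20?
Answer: 40*√28688673/117 ≈ 1831.2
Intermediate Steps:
C(r) = 2*r/(-5/17 + r) (C(r) = (r + r)/(r - 5/(-8 + (-5)²)) = (2*r)/(r - 5/(-8 + 25)) = (2*r)/(r - 5/17) = (2*r)/(-5/17 + r) = 2*r/(-5/17 + r))
√(C(-41) + 8381)*u = √(34*(-41)/(-5 + 17*(-41)) + 8381)*20 = √(34*(-41)/(-5 - 697) + 8381)*20 = √(34*(-41)/(-702) + 8381)*20 = √(34*(-41)*(-1/702) + 8381)*20 = √(697/351 + 8381)*20 = √(2942428/351)*20 = (2*√28688673/117)*20 = 40*√28688673/117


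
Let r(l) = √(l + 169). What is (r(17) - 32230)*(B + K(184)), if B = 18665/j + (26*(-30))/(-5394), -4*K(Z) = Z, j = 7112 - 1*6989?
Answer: -377390191090/110577 + 11709283*√186/110577 ≈ -3.4115e+6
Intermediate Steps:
j = 123 (j = 7112 - 6989 = 123)
K(Z) = -Z/4
r(l) = √(169 + l)
B = 16795825/110577 (B = 18665/123 + (26*(-30))/(-5394) = 18665*(1/123) - 780*(-1/5394) = 18665/123 + 130/899 = 16795825/110577 ≈ 151.89)
(r(17) - 32230)*(B + K(184)) = (√(169 + 17) - 32230)*(16795825/110577 - ¼*184) = (√186 - 32230)*(16795825/110577 - 46) = (-32230 + √186)*(11709283/110577) = -377390191090/110577 + 11709283*√186/110577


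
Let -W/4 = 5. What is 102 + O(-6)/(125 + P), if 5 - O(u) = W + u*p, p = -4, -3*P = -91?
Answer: 47535/466 ≈ 102.01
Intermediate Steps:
P = 91/3 (P = -⅓*(-91) = 91/3 ≈ 30.333)
W = -20 (W = -4*5 = -20)
O(u) = 25 + 4*u (O(u) = 5 - (-20 + u*(-4)) = 5 - (-20 - 4*u) = 5 + (20 + 4*u) = 25 + 4*u)
102 + O(-6)/(125 + P) = 102 + (25 + 4*(-6))/(125 + 91/3) = 102 + (25 - 24)/(466/3) = 102 + 1*(3/466) = 102 + 3/466 = 47535/466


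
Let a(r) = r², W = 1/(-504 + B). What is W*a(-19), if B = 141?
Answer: -361/363 ≈ -0.99449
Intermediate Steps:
W = -1/363 (W = 1/(-504 + 141) = 1/(-363) = -1/363 ≈ -0.0027548)
W*a(-19) = -1/363*(-19)² = -1/363*361 = -361/363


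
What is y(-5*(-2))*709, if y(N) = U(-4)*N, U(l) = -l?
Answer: 28360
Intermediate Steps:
y(N) = 4*N (y(N) = (-1*(-4))*N = 4*N)
y(-5*(-2))*709 = (4*(-5*(-2)))*709 = (4*10)*709 = 40*709 = 28360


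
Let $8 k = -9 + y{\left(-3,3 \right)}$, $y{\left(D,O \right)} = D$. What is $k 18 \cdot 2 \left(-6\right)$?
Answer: $324$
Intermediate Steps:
$k = - \frac{3}{2}$ ($k = \frac{-9 - 3}{8} = \frac{1}{8} \left(-12\right) = - \frac{3}{2} \approx -1.5$)
$k 18 \cdot 2 \left(-6\right) = \left(- \frac{3}{2}\right) 18 \cdot 2 \left(-6\right) = \left(-27\right) \left(-12\right) = 324$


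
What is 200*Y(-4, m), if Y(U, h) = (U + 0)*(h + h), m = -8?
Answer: 12800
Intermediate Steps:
Y(U, h) = 2*U*h (Y(U, h) = U*(2*h) = 2*U*h)
200*Y(-4, m) = 200*(2*(-4)*(-8)) = 200*64 = 12800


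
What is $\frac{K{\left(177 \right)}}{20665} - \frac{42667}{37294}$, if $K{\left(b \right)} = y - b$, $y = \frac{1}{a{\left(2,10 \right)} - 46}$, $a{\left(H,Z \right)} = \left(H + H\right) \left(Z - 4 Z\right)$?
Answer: $- \frac{36865064933}{31983241165} \approx -1.1526$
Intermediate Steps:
$a{\left(H,Z \right)} = - 6 H Z$ ($a{\left(H,Z \right)} = 2 H \left(- 3 Z\right) = - 6 H Z$)
$y = - \frac{1}{166}$ ($y = \frac{1}{\left(-6\right) 2 \cdot 10 - 46} = \frac{1}{-120 - 46} = \frac{1}{-166} = - \frac{1}{166} \approx -0.0060241$)
$K{\left(b \right)} = - \frac{1}{166} - b$
$\frac{K{\left(177 \right)}}{20665} - \frac{42667}{37294} = \frac{- \frac{1}{166} - 177}{20665} - \frac{42667}{37294} = \left(- \frac{1}{166} - 177\right) \frac{1}{20665} - \frac{42667}{37294} = \left(- \frac{29383}{166}\right) \frac{1}{20665} - \frac{42667}{37294} = - \frac{29383}{3430390} - \frac{42667}{37294} = - \frac{36865064933}{31983241165}$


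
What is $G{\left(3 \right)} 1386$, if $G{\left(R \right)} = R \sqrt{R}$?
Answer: $4158 \sqrt{3} \approx 7201.9$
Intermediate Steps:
$G{\left(R \right)} = R^{\frac{3}{2}}$
$G{\left(3 \right)} 1386 = 3^{\frac{3}{2}} \cdot 1386 = 3 \sqrt{3} \cdot 1386 = 4158 \sqrt{3}$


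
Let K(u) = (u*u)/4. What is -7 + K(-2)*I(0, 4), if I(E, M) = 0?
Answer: -7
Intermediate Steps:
K(u) = u²/4 (K(u) = u²*(¼) = u²/4)
-7 + K(-2)*I(0, 4) = -7 + ((¼)*(-2)²)*0 = -7 + ((¼)*4)*0 = -7 + 1*0 = -7 + 0 = -7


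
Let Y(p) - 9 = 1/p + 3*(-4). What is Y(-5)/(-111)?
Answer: 16/555 ≈ 0.028829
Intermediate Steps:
Y(p) = -3 + 1/p (Y(p) = 9 + (1/p + 3*(-4)) = 9 + (1/p - 12) = 9 + (-12 + 1/p) = -3 + 1/p)
Y(-5)/(-111) = (-3 + 1/(-5))/(-111) = (-3 - ⅕)*(-1/111) = -16/5*(-1/111) = 16/555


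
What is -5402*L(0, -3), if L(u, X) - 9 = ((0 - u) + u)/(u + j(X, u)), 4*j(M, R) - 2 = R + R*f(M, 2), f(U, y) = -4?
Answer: -48618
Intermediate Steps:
j(M, R) = ½ - 3*R/4 (j(M, R) = ½ + (R + R*(-4))/4 = ½ + (R - 4*R)/4 = ½ + (-3*R)/4 = ½ - 3*R/4)
L(u, X) = 9 (L(u, X) = 9 + ((0 - u) + u)/(u + (½ - 3*u/4)) = 9 + (-u + u)/(½ + u/4) = 9 + 0/(½ + u/4) = 9 + 0 = 9)
-5402*L(0, -3) = -5402*9 = -48618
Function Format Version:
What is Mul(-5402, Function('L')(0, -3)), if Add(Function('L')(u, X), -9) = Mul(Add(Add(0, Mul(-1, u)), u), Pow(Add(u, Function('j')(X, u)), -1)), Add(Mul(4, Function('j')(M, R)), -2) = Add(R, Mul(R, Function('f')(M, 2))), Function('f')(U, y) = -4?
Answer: -48618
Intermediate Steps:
Function('j')(M, R) = Add(Rational(1, 2), Mul(Rational(-3, 4), R)) (Function('j')(M, R) = Add(Rational(1, 2), Mul(Rational(1, 4), Add(R, Mul(R, -4)))) = Add(Rational(1, 2), Mul(Rational(1, 4), Add(R, Mul(-4, R)))) = Add(Rational(1, 2), Mul(Rational(1, 4), Mul(-3, R))) = Add(Rational(1, 2), Mul(Rational(-3, 4), R)))
Function('L')(u, X) = 9 (Function('L')(u, X) = Add(9, Mul(Add(Add(0, Mul(-1, u)), u), Pow(Add(u, Add(Rational(1, 2), Mul(Rational(-3, 4), u))), -1))) = Add(9, Mul(Add(Mul(-1, u), u), Pow(Add(Rational(1, 2), Mul(Rational(1, 4), u)), -1))) = Add(9, Mul(0, Pow(Add(Rational(1, 2), Mul(Rational(1, 4), u)), -1))) = Add(9, 0) = 9)
Mul(-5402, Function('L')(0, -3)) = Mul(-5402, 9) = -48618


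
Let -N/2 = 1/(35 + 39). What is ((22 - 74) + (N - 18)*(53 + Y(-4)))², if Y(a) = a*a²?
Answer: 29300569/1369 ≈ 21403.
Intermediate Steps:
Y(a) = a³
N = -1/37 (N = -2/(35 + 39) = -2/74 = -2*1/74 = -1/37 ≈ -0.027027)
((22 - 74) + (N - 18)*(53 + Y(-4)))² = ((22 - 74) + (-1/37 - 18)*(53 + (-4)³))² = (-52 - 667*(53 - 64)/37)² = (-52 - 667/37*(-11))² = (-52 + 7337/37)² = (5413/37)² = 29300569/1369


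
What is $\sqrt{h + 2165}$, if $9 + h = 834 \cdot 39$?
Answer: $\sqrt{34682} \approx 186.23$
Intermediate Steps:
$h = 32517$ ($h = -9 + 834 \cdot 39 = -9 + 32526 = 32517$)
$\sqrt{h + 2165} = \sqrt{32517 + 2165} = \sqrt{34682}$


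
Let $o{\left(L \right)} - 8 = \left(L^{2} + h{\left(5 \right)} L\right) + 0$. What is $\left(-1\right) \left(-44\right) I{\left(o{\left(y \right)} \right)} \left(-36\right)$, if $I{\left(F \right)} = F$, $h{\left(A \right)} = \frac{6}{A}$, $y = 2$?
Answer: $- \frac{114048}{5} \approx -22810.0$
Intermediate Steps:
$o{\left(L \right)} = 8 + L^{2} + \frac{6 L}{5}$ ($o{\left(L \right)} = 8 + \left(\left(L^{2} + \frac{6}{5} L\right) + 0\right) = 8 + \left(\left(L^{2} + 6 \cdot \frac{1}{5} L\right) + 0\right) = 8 + \left(\left(L^{2} + \frac{6 L}{5}\right) + 0\right) = 8 + \left(L^{2} + \frac{6 L}{5}\right) = 8 + L^{2} + \frac{6 L}{5}$)
$\left(-1\right) \left(-44\right) I{\left(o{\left(y \right)} \right)} \left(-36\right) = \left(-1\right) \left(-44\right) \left(8 + 2^{2} + \frac{6}{5} \cdot 2\right) \left(-36\right) = 44 \left(8 + 4 + \frac{12}{5}\right) \left(-36\right) = 44 \cdot \frac{72}{5} \left(-36\right) = \frac{3168}{5} \left(-36\right) = - \frac{114048}{5}$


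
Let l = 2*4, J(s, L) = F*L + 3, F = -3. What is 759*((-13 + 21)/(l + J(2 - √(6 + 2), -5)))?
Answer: 3036/13 ≈ 233.54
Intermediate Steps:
J(s, L) = 3 - 3*L (J(s, L) = -3*L + 3 = 3 - 3*L)
l = 8
759*((-13 + 21)/(l + J(2 - √(6 + 2), -5))) = 759*((-13 + 21)/(8 + (3 - 3*(-5)))) = 759*(8/(8 + (3 + 15))) = 759*(8/(8 + 18)) = 759*(8/26) = 759*(8*(1/26)) = 759*(4/13) = 3036/13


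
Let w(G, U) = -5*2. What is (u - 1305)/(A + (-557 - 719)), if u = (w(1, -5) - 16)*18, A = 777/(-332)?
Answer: 588636/424409 ≈ 1.3870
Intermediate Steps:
A = -777/332 (A = 777*(-1/332) = -777/332 ≈ -2.3404)
w(G, U) = -10
u = -468 (u = (-10 - 16)*18 = -26*18 = -468)
(u - 1305)/(A + (-557 - 719)) = (-468 - 1305)/(-777/332 + (-557 - 719)) = -1773/(-777/332 - 1276) = -1773/(-424409/332) = -1773*(-332/424409) = 588636/424409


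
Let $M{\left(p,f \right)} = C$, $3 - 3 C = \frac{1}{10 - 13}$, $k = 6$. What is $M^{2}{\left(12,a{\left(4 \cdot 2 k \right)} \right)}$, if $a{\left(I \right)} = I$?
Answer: $\frac{100}{81} \approx 1.2346$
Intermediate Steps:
$C = \frac{10}{9}$ ($C = 1 - \frac{1}{3 \left(10 - 13\right)} = 1 - \frac{1}{3 \left(-3\right)} = 1 - - \frac{1}{9} = 1 + \frac{1}{9} = \frac{10}{9} \approx 1.1111$)
$M{\left(p,f \right)} = \frac{10}{9}$
$M^{2}{\left(12,a{\left(4 \cdot 2 k \right)} \right)} = \left(\frac{10}{9}\right)^{2} = \frac{100}{81}$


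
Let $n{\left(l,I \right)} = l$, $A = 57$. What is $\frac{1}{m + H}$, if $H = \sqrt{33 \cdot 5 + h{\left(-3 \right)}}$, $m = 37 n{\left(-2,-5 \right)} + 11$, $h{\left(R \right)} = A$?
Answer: $- \frac{21}{1249} - \frac{\sqrt{222}}{3747} \approx -0.02079$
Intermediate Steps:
$h{\left(R \right)} = 57$
$m = -63$ ($m = 37 \left(-2\right) + 11 = -74 + 11 = -63$)
$H = \sqrt{222}$ ($H = \sqrt{33 \cdot 5 + 57} = \sqrt{165 + 57} = \sqrt{222} \approx 14.9$)
$\frac{1}{m + H} = \frac{1}{-63 + \sqrt{222}}$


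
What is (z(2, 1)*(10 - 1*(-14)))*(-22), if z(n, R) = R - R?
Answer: 0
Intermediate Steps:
z(n, R) = 0
(z(2, 1)*(10 - 1*(-14)))*(-22) = (0*(10 - 1*(-14)))*(-22) = (0*(10 + 14))*(-22) = (0*24)*(-22) = 0*(-22) = 0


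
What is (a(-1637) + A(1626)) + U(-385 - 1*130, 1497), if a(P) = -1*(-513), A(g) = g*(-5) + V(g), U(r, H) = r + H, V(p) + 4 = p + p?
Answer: -3387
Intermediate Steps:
V(p) = -4 + 2*p (V(p) = -4 + (p + p) = -4 + 2*p)
U(r, H) = H + r
A(g) = -4 - 3*g (A(g) = g*(-5) + (-4 + 2*g) = -5*g + (-4 + 2*g) = -4 - 3*g)
a(P) = 513
(a(-1637) + A(1626)) + U(-385 - 1*130, 1497) = (513 + (-4 - 3*1626)) + (1497 + (-385 - 1*130)) = (513 + (-4 - 4878)) + (1497 + (-385 - 130)) = (513 - 4882) + (1497 - 515) = -4369 + 982 = -3387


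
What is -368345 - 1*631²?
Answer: -766506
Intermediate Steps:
-368345 - 1*631² = -368345 - 1*398161 = -368345 - 398161 = -766506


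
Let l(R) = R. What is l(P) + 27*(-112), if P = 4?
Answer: -3020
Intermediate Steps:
l(P) + 27*(-112) = 4 + 27*(-112) = 4 - 3024 = -3020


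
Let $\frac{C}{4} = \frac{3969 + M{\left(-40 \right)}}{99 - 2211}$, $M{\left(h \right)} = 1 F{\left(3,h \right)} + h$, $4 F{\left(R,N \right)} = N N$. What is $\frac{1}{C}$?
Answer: $- \frac{176}{1443} \approx -0.12197$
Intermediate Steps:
$F{\left(R,N \right)} = \frac{N^{2}}{4}$ ($F{\left(R,N \right)} = \frac{N N}{4} = \frac{N^{2}}{4}$)
$M{\left(h \right)} = h + \frac{h^{2}}{4}$ ($M{\left(h \right)} = 1 \frac{h^{2}}{4} + h = \frac{h^{2}}{4} + h = h + \frac{h^{2}}{4}$)
$C = - \frac{1443}{176}$ ($C = 4 \frac{3969 + \frac{1}{4} \left(-40\right) \left(4 - 40\right)}{99 - 2211} = 4 \frac{3969 + \frac{1}{4} \left(-40\right) \left(-36\right)}{99 - 2211} = 4 \frac{3969 + 360}{-2112} = 4 \cdot 4329 \left(- \frac{1}{2112}\right) = 4 \left(- \frac{1443}{704}\right) = - \frac{1443}{176} \approx -8.1989$)
$\frac{1}{C} = \frac{1}{- \frac{1443}{176}} = - \frac{176}{1443}$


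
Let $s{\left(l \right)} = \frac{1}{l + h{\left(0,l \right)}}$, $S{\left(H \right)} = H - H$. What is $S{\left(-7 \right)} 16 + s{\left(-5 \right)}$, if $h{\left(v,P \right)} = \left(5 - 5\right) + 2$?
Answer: $- \frac{1}{3} \approx -0.33333$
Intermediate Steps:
$h{\left(v,P \right)} = 2$ ($h{\left(v,P \right)} = 0 + 2 = 2$)
$S{\left(H \right)} = 0$
$s{\left(l \right)} = \frac{1}{2 + l}$ ($s{\left(l \right)} = \frac{1}{l + 2} = \frac{1}{2 + l}$)
$S{\left(-7 \right)} 16 + s{\left(-5 \right)} = 0 \cdot 16 + \frac{1}{2 - 5} = 0 + \frac{1}{-3} = 0 - \frac{1}{3} = - \frac{1}{3}$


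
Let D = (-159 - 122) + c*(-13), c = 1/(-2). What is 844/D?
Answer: -1688/549 ≈ -3.0747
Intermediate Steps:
c = -½ ≈ -0.50000
D = -549/2 (D = (-159 - 122) - ½*(-13) = -281 + 13/2 = -549/2 ≈ -274.50)
844/D = 844/(-549/2) = 844*(-2/549) = -1688/549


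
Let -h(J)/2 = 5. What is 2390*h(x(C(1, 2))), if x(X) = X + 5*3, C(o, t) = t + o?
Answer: -23900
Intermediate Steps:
C(o, t) = o + t
x(X) = 15 + X (x(X) = X + 15 = 15 + X)
h(J) = -10 (h(J) = -2*5 = -10)
2390*h(x(C(1, 2))) = 2390*(-10) = -23900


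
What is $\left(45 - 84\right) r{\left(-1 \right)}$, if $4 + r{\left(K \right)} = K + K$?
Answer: $234$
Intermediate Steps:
$r{\left(K \right)} = -4 + 2 K$ ($r{\left(K \right)} = -4 + \left(K + K\right) = -4 + 2 K$)
$\left(45 - 84\right) r{\left(-1 \right)} = \left(45 - 84\right) \left(-4 + 2 \left(-1\right)\right) = - 39 \left(-4 - 2\right) = \left(-39\right) \left(-6\right) = 234$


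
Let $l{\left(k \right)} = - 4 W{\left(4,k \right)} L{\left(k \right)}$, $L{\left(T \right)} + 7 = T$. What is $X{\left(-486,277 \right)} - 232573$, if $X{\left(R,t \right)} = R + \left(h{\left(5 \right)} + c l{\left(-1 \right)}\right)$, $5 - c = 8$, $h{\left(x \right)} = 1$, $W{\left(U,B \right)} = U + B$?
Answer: $-233346$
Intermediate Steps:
$L{\left(T \right)} = -7 + T$
$W{\left(U,B \right)} = B + U$
$l{\left(k \right)} = \left(-16 - 4 k\right) \left(-7 + k\right)$ ($l{\left(k \right)} = - 4 \left(k + 4\right) \left(-7 + k\right) = - 4 \left(4 + k\right) \left(-7 + k\right) = \left(-16 - 4 k\right) \left(-7 + k\right)$)
$c = -3$ ($c = 5 - 8 = -3$)
$X{\left(R,t \right)} = -287 + R$ ($X{\left(R,t \right)} = R + \left(1 - 3 \left(- 4 \left(-7 - 1\right) \left(4 - 1\right)\right)\right) = R + \left(1 - 3 \left(\left(-4\right) \left(-8\right) 3\right)\right) = R + \left(1 - 288\right) = R - 287 = -287 + R$)
$X{\left(-486,277 \right)} - 232573 = \left(-287 - 486\right) - 232573 = -773 - 232573 = -233346$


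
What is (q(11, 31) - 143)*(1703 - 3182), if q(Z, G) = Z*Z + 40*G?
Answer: -1801422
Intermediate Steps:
q(Z, G) = Z² + 40*G
(q(11, 31) - 143)*(1703 - 3182) = ((11² + 40*31) - 143)*(1703 - 3182) = ((121 + 1240) - 143)*(-1479) = (1361 - 143)*(-1479) = 1218*(-1479) = -1801422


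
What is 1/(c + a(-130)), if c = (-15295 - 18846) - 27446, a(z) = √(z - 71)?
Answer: -20529/1264319590 - I*√201/3792958770 ≈ -1.6237e-5 - 3.7378e-9*I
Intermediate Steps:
a(z) = √(-71 + z)
c = -61587 (c = -34141 - 27446 = -61587)
1/(c + a(-130)) = 1/(-61587 + √(-71 - 130)) = 1/(-61587 + √(-201)) = 1/(-61587 + I*√201)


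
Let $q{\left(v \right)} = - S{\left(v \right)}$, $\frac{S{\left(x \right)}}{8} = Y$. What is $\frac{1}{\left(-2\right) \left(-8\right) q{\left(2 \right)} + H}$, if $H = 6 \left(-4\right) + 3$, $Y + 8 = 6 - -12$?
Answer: $- \frac{1}{1301} \approx -0.00076864$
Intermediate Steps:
$Y = 10$ ($Y = -8 + \left(6 - -12\right) = -8 + \left(6 + 12\right) = -8 + 18 = 10$)
$S{\left(x \right)} = 80$ ($S{\left(x \right)} = 8 \cdot 10 = 80$)
$q{\left(v \right)} = -80$ ($q{\left(v \right)} = \left(-1\right) 80 = -80$)
$H = -21$ ($H = -24 + 3 = -21$)
$\frac{1}{\left(-2\right) \left(-8\right) q{\left(2 \right)} + H} = \frac{1}{\left(-2\right) \left(-8\right) \left(-80\right) - 21} = \frac{1}{16 \left(-80\right) - 21} = \frac{1}{-1280 - 21} = \frac{1}{-1301} = - \frac{1}{1301}$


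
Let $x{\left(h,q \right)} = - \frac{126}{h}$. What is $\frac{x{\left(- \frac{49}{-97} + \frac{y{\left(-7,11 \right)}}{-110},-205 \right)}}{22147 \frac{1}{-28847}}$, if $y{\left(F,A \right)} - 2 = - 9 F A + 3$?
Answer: $- \frac{1077291215}{38336457} \approx -28.101$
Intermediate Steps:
$y{\left(F,A \right)} = 5 - 9 A F$ ($y{\left(F,A \right)} = 2 + \left(- 9 F A + 3\right) = 2 - \left(-3 + 9 A F\right) = 5 - 9 A F$)
$\frac{x{\left(- \frac{49}{-97} + \frac{y{\left(-7,11 \right)}}{-110},-205 \right)}}{22147 \frac{1}{-28847}} = \frac{\left(-126\right) \frac{1}{- \frac{49}{-97} + \frac{5 - 99 \left(-7\right)}{-110}}}{22147 \frac{1}{-28847}} = \frac{\left(-126\right) \frac{1}{\left(-49\right) \left(- \frac{1}{97}\right) + \left(5 + 693\right) \left(- \frac{1}{110}\right)}}{22147 \left(- \frac{1}{28847}\right)} = \frac{\left(-126\right) \frac{1}{\frac{49}{97} + 698 \left(- \frac{1}{110}\right)}}{- \frac{22147}{28847}} = - \frac{126}{\frac{49}{97} - \frac{349}{55}} \left(- \frac{28847}{22147}\right) = - \frac{126}{- \frac{31158}{5335}} \left(- \frac{28847}{22147}\right) = \left(-126\right) \left(- \frac{5335}{31158}\right) \left(- \frac{28847}{22147}\right) = \frac{37345}{1731} \left(- \frac{28847}{22147}\right) = - \frac{1077291215}{38336457}$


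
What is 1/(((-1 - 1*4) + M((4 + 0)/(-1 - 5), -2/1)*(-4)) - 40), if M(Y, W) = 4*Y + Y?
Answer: -3/95 ≈ -0.031579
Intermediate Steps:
M(Y, W) = 5*Y
1/(((-1 - 1*4) + M((4 + 0)/(-1 - 5), -2/1)*(-4)) - 40) = 1/(((-1 - 1*4) + (5*((4 + 0)/(-1 - 5)))*(-4)) - 40) = 1/(((-1 - 4) + (5*(4/(-6)))*(-4)) - 40) = 1/((-5 + (5*(4*(-⅙)))*(-4)) - 40) = 1/((-5 + (5*(-⅔))*(-4)) - 40) = 1/((-5 - 10/3*(-4)) - 40) = 1/((-5 + 40/3) - 40) = 1/(25/3 - 40) = 1/(-95/3) = -3/95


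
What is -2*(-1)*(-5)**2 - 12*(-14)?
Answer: 218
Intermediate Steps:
-2*(-1)*(-5)**2 - 12*(-14) = 2*25 + 168 = 50 + 168 = 218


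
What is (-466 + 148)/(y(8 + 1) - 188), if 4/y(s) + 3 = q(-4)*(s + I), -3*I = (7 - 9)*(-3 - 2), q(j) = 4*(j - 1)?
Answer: 55491/32812 ≈ 1.6912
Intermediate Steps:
q(j) = -4 + 4*j (q(j) = 4*(-1 + j) = -4 + 4*j)
I = -10/3 (I = -(7 - 9)*(-3 - 2)/3 = -(-2)*(-5)/3 = -⅓*10 = -10/3 ≈ -3.3333)
y(s) = 4/(191/3 - 20*s) (y(s) = 4/(-3 + (-4 + 4*(-4))*(s - 10/3)) = 4/(-3 + (-4 - 16)*(-10/3 + s)) = 4/(-3 - 20*(-10/3 + s)) = 4/(-3 + (200/3 - 20*s)) = 4/(191/3 - 20*s))
(-466 + 148)/(y(8 + 1) - 188) = (-466 + 148)/(-12/(-191 + 60*(8 + 1)) - 188) = -318/(-12/(-191 + 60*9) - 188) = -318/(-12/(-191 + 540) - 188) = -318/(-12/349 - 188) = -318/(-65624/349) = -318*(-349/65624) = 55491/32812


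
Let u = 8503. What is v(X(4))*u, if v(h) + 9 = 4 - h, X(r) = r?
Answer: -76527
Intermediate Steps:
v(h) = -5 - h (v(h) = -9 + (4 - h) = -5 - h)
v(X(4))*u = (-5 - 1*4)*8503 = (-5 - 4)*8503 = -9*8503 = -76527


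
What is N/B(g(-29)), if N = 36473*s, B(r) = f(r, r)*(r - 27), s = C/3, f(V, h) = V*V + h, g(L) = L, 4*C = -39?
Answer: 474149/181888 ≈ 2.6068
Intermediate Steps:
C = -39/4 (C = (¼)*(-39) = -39/4 ≈ -9.7500)
f(V, h) = h + V² (f(V, h) = V² + h = h + V²)
s = -13/4 (s = -39/4/3 = -39/4*⅓ = -13/4 ≈ -3.2500)
B(r) = (-27 + r)*(r + r²) (B(r) = (r + r²)*(r - 27) = (r + r²)*(-27 + r) = (-27 + r)*(r + r²))
N = -474149/4 (N = 36473*(-13/4) = -474149/4 ≈ -1.1854e+5)
N/B(g(-29)) = -474149*(-1/(29*(1 - 29)*(-27 - 29)))/4 = -474149/(4*((-29*(-28)*(-56)))) = -474149/4/(-45472) = -474149/4*(-1/45472) = 474149/181888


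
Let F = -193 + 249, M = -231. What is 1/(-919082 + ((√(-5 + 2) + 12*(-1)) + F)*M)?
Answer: I/(-929246*I + 231*√3) ≈ -1.0761e-6 + 4.6335e-10*I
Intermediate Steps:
F = 56
1/(-919082 + ((√(-5 + 2) + 12*(-1)) + F)*M) = 1/(-919082 + ((√(-5 + 2) + 12*(-1)) + 56)*(-231)) = 1/(-919082 + ((√(-3) - 12) + 56)*(-231)) = 1/(-919082 + ((I*√3 - 12) + 56)*(-231)) = 1/(-919082 + ((-12 + I*√3) + 56)*(-231)) = 1/(-919082 + (44 + I*√3)*(-231)) = 1/(-919082 + (-10164 - 231*I*√3)) = 1/(-929246 - 231*I*√3)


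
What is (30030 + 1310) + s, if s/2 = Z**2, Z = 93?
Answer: 48638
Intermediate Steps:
s = 17298 (s = 2*93**2 = 2*8649 = 17298)
(30030 + 1310) + s = (30030 + 1310) + 17298 = 31340 + 17298 = 48638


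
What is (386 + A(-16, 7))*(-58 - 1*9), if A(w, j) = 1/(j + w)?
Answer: -232691/9 ≈ -25855.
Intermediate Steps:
(386 + A(-16, 7))*(-58 - 1*9) = (386 + 1/(7 - 16))*(-58 - 1*9) = (386 + 1/(-9))*(-58 - 9) = (386 - ⅑)*(-67) = (3473/9)*(-67) = -232691/9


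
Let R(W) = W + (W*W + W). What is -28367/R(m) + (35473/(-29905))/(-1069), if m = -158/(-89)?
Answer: -7183148089863491/1697140808160 ≈ -4232.5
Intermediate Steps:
m = 158/89 (m = -158*(-1/89) = 158/89 ≈ 1.7753)
R(W) = W**2 + 2*W (R(W) = W + (W**2 + W) = W + (W + W**2) = W**2 + 2*W)
-28367/R(m) + (35473/(-29905))/(-1069) = -28367*89/(158*(2 + 158/89)) + (35473/(-29905))/(-1069) = -28367/((158/89)*(336/89)) + (35473*(-1/29905))*(-1/1069) = -28367/53088/7921 - 35473/29905*(-1/1069) = -28367*7921/53088 + 35473/31968445 = -224695007/53088 + 35473/31968445 = -7183148089863491/1697140808160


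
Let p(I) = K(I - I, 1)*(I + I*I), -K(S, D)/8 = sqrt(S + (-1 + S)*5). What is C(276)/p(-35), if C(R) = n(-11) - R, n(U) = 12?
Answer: -33*I*sqrt(5)/5950 ≈ -0.012402*I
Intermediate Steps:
C(R) = 12 - R
K(S, D) = -8*sqrt(-5 + 6*S) (K(S, D) = -8*sqrt(S + (-1 + S)*5) = -8*sqrt(S + (-5 + 5*S)) = -8*sqrt(-5 + 6*S))
p(I) = -8*I*sqrt(5)*(I + I**2) (p(I) = (-8*sqrt(-5 + 6*(I - I)))*(I + I*I) = (-8*sqrt(-5 + 6*0))*(I + I**2) = (-8*sqrt(-5 + 0))*(I + I**2) = (-8*I*sqrt(5))*(I + I**2) = -8*I*sqrt(5)*(I + I**2))
C(276)/p(-35) = (12 - 1*276)/((-8*I*(-35)*sqrt(5)*(1 - 35))) = (12 - 276)/((-8*I*(-35)*sqrt(5)*(-34))) = -264*I*sqrt(5)/47600 = -33*I*sqrt(5)/5950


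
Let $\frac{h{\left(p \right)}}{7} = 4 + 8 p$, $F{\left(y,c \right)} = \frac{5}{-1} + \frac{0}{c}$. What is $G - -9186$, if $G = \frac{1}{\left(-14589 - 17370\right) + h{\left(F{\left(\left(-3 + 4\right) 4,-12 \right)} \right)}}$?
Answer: $\frac{295890245}{32211} \approx 9186.0$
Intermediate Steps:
$F{\left(y,c \right)} = -5$ ($F{\left(y,c \right)} = 5 \left(-1\right) + 0 = -5 + 0 = -5$)
$h{\left(p \right)} = 28 + 56 p$ ($h{\left(p \right)} = 7 \left(4 + 8 p\right) = 28 + 56 p$)
$G = - \frac{1}{32211}$ ($G = \frac{1}{\left(-14589 - 17370\right) + \left(28 + 56 \left(-5\right)\right)} = \frac{1}{\left(-14589 - 17370\right) + \left(28 - 280\right)} = \frac{1}{-31959 - 252} = \frac{1}{-32211} = - \frac{1}{32211} \approx -3.1045 \cdot 10^{-5}$)
$G - -9186 = - \frac{1}{32211} - -9186 = - \frac{1}{32211} + 9186 = \frac{295890245}{32211}$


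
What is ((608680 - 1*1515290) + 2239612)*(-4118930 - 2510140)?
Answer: -8836563568140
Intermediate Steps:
((608680 - 1*1515290) + 2239612)*(-4118930 - 2510140) = ((608680 - 1515290) + 2239612)*(-6629070) = (-906610 + 2239612)*(-6629070) = 1333002*(-6629070) = -8836563568140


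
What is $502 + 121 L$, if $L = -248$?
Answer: $-29506$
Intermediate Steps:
$502 + 121 L = 502 + 121 \left(-248\right) = 502 - 30008 = -29506$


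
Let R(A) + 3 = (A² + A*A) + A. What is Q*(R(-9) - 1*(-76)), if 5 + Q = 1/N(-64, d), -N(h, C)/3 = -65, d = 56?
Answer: -220124/195 ≈ -1128.8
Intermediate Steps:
N(h, C) = 195 (N(h, C) = -3*(-65) = 195)
R(A) = -3 + A + 2*A² (R(A) = -3 + ((A² + A*A) + A) = -3 + ((A² + A²) + A) = -3 + (2*A² + A) = -3 + (A + 2*A²) = -3 + A + 2*A²)
Q = -974/195 (Q = -5 + 1/195 = -974/195 ≈ -4.9949)
Q*(R(-9) - 1*(-76)) = -974*((-3 - 9 + 2*(-9)²) - 1*(-76))/195 = -974*((-3 - 9 + 2*81) + 76)/195 = -974*((-3 - 9 + 162) + 76)/195 = -974*(150 + 76)/195 = -974/195*226 = -220124/195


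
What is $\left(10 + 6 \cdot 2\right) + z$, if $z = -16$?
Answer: $6$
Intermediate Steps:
$\left(10 + 6 \cdot 2\right) + z = \left(10 + 6 \cdot 2\right) - 16 = \left(10 + 12\right) - 16 = 22 - 16 = 6$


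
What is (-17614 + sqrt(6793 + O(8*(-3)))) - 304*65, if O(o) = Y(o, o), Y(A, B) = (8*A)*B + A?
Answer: -37374 + sqrt(11377) ≈ -37267.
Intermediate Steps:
Y(A, B) = A + 8*A*B (Y(A, B) = 8*A*B + A = A + 8*A*B)
O(o) = o*(1 + 8*o)
(-17614 + sqrt(6793 + O(8*(-3)))) - 304*65 = (-17614 + sqrt(6793 + (8*(-3))*(1 + 8*(8*(-3))))) - 304*65 = (-17614 + sqrt(6793 - 24*(1 + 8*(-24)))) - 19760 = (-17614 + sqrt(6793 - 24*(1 - 192))) - 19760 = (-17614 + sqrt(6793 - 24*(-191))) - 19760 = (-17614 + sqrt(6793 + 4584)) - 19760 = (-17614 + sqrt(11377)) - 19760 = -37374 + sqrt(11377)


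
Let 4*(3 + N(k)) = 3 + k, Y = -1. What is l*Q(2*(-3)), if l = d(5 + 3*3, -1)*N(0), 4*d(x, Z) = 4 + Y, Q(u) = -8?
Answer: 27/2 ≈ 13.500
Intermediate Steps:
N(k) = -9/4 + k/4 (N(k) = -3 + (3 + k)/4 = -3 + (¾ + k/4) = -9/4 + k/4)
d(x, Z) = ¾ (d(x, Z) = (4 - 1)/4 = (¼)*3 = ¾)
l = -27/16 (l = 3*(-9/4 + (¼)*0)/4 = 3*(-9/4 + 0)/4 = (¾)*(-9/4) = -27/16 ≈ -1.6875)
l*Q(2*(-3)) = -27/16*(-8) = 27/2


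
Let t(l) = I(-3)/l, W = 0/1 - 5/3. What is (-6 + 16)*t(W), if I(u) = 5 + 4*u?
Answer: 42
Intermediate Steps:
W = -5/3 (W = 0*1 - 5*1/3 = 0 - 5/3 = -5/3 ≈ -1.6667)
t(l) = -7/l (t(l) = (5 + 4*(-3))/l = (5 - 12)/l = -7/l)
(-6 + 16)*t(W) = (-6 + 16)*(-7/(-5/3)) = 10*(-7*(-3/5)) = 10*(21/5) = 42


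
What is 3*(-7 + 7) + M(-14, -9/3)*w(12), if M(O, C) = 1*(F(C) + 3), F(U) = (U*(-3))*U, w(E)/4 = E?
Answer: -1152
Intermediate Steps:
w(E) = 4*E
F(U) = -3*U² (F(U) = (-3*U)*U = -3*U²)
M(O, C) = 3 - 3*C² (M(O, C) = 1*(-3*C² + 3) = 1*(3 - 3*C²) = 3 - 3*C²)
3*(-7 + 7) + M(-14, -9/3)*w(12) = 3*(-7 + 7) + (3 - 3*(-9/3)²)*(4*12) = 3*0 + (3 - 3*(-9*⅓)²)*48 = 0 + (3 - 3*(-3)²)*48 = 0 + (3 - 3*9)*48 = 0 + (3 - 27)*48 = 0 - 24*48 = 0 - 1152 = -1152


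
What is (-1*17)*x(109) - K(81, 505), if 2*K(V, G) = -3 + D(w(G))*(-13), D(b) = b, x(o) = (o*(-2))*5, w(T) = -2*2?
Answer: 37011/2 ≈ 18506.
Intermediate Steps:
w(T) = -4
x(o) = -10*o (x(o) = -2*o*5 = -10*o)
K(V, G) = 49/2 (K(V, G) = (-3 - 4*(-13))/2 = (-3 + 52)/2 = (½)*49 = 49/2)
(-1*17)*x(109) - K(81, 505) = (-1*17)*(-10*109) - 1*49/2 = -17*(-1090) - 49/2 = 18530 - 49/2 = 37011/2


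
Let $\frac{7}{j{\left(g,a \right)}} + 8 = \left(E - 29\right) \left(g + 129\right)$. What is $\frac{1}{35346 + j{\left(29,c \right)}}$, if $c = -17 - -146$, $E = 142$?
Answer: $\frac{17846}{630784723} \approx 2.8292 \cdot 10^{-5}$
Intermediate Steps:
$c = 129$ ($c = -17 + 146 = 129$)
$j{\left(g,a \right)} = \frac{7}{14569 + 113 g}$ ($j{\left(g,a \right)} = \frac{7}{-8 + \left(142 - 29\right) \left(g + 129\right)} = \frac{7}{-8 + 113 \left(129 + g\right)} = \frac{7}{-8 + \left(14577 + 113 g\right)} = \frac{7}{14569 + 113 g}$)
$\frac{1}{35346 + j{\left(29,c \right)}} = \frac{1}{35346 + \frac{7}{14569 + 113 \cdot 29}} = \frac{1}{35346 + \frac{7}{14569 + 3277}} = \frac{1}{35346 + \frac{7}{17846}} = \frac{1}{\frac{630784723}{17846}} = \frac{17846}{630784723}$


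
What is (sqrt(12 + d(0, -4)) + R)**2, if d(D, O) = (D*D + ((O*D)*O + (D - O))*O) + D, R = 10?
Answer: 96 + 40*I ≈ 96.0 + 40.0*I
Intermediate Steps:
d(D, O) = D + D**2 + O*(D - O + D*O**2) (d(D, O) = (D**2 + ((D*O)*O + (D - O))*O) + D = (D**2 + (D*O**2 + (D - O))*O) + D = (D**2 + (D - O + D*O**2)*O) + D = (D**2 + O*(D - O + D*O**2)) + D = D + D**2 + O*(D - O + D*O**2))
(sqrt(12 + d(0, -4)) + R)**2 = (sqrt(12 + (0 + 0**2 - 1*(-4)**2 + 0*(-4) + 0*(-4)**3)) + 10)**2 = (sqrt(12 + (0 + 0 - 1*16 + 0 + 0*(-64))) + 10)**2 = (sqrt(12 + (0 + 0 - 16 + 0 + 0)) + 10)**2 = (sqrt(12 - 16) + 10)**2 = (sqrt(-4) + 10)**2 = (2*I + 10)**2 = (10 + 2*I)**2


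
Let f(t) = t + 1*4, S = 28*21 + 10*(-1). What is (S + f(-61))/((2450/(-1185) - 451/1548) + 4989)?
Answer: 63714132/609826319 ≈ 0.10448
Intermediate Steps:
S = 578 (S = 588 - 10 = 578)
f(t) = 4 + t (f(t) = t + 4 = 4 + t)
(S + f(-61))/((2450/(-1185) - 451/1548) + 4989) = (578 + (4 - 61))/((2450/(-1185) - 451/1548) + 4989) = (578 - 57)/((2450*(-1/1185) - 451*1/1548) + 4989) = 521/((-490/237 - 451/1548) + 4989) = 521/(-288469/122292 + 4989) = 521/(609826319/122292) = 521*(122292/609826319) = 63714132/609826319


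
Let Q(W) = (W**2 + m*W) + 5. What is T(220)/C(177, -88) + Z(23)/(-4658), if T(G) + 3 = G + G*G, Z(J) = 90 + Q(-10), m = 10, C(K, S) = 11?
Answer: 226456941/51238 ≈ 4419.7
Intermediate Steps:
Q(W) = 5 + W**2 + 10*W (Q(W) = (W**2 + 10*W) + 5 = 5 + W**2 + 10*W)
Z(J) = 95 (Z(J) = 90 + (5 + (-10)**2 + 10*(-10)) = 90 + (5 + 100 - 100) = 90 + 5 = 95)
T(G) = -3 + G + G**2 (T(G) = -3 + (G + G*G) = -3 + (G + G**2) = -3 + G + G**2)
T(220)/C(177, -88) + Z(23)/(-4658) = (-3 + 220 + 220**2)/11 + 95/(-4658) = (-3 + 220 + 48400)*(1/11) + 95*(-1/4658) = 48617*(1/11) - 95/4658 = 48617/11 - 95/4658 = 226456941/51238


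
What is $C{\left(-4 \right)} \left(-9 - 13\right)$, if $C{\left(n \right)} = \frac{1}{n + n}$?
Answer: $\frac{11}{4} \approx 2.75$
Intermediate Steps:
$C{\left(n \right)} = \frac{1}{2 n}$
$C{\left(-4 \right)} \left(-9 - 13\right) = \frac{1}{2 \left(-4\right)} \left(-9 - 13\right) = \frac{1}{2} \left(- \frac{1}{4}\right) \left(-22\right) = \left(- \frac{1}{8}\right) \left(-22\right) = \frac{11}{4}$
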